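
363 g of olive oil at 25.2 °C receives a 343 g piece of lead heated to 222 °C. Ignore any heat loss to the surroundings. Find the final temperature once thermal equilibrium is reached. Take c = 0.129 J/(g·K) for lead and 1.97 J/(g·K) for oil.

T_f ≈ 36.7 °C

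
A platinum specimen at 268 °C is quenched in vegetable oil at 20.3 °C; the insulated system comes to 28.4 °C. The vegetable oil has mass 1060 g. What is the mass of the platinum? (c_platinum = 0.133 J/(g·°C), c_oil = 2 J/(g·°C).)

Taking heat into each body as positive, Σ m c ΔT = 0:
m×0.133×(28.4 − 268) + 1060×2×(28.4 − 20.3) = 0
-31.87 m = -17172
m = -17172/-31.87 ≈ 538.9 g

m ≈ 539 g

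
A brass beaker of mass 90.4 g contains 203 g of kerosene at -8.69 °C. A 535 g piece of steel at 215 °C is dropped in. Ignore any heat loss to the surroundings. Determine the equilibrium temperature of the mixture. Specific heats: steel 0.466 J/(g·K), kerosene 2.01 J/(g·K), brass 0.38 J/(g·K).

With ΣQ=0 the equilibrium temperature is the m·c-weighted mean:
T_f = (249.31*215 + 408.03*(-8.69) + 34.35*(-8.69)) / (249.31 + 408.03 + 34.35)
    = 49757 / 691.69 ≈ 71.94 °C

T_f ≈ 71.9 °C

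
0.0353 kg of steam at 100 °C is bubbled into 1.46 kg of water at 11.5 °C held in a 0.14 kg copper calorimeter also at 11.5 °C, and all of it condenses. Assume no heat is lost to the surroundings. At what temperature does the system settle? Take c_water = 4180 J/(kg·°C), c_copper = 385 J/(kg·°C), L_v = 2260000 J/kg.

T_f ≈ 26.2 °C

Sum of m c ΔT and latent-heat terms is zero:
steam→water at 100 °C releases m L_v = 0.0353×2260000 = 79778; condensed water 100 °C→T: 147.55(T − 100); original water: 6102.8(T − 11.5); cup: 53.9(T − 11.5)
6304.3 T = 79778 + 14755 + 70802 = 165335
T ≈ 26.23 °C (< 100 °C, so full condensation is consistent).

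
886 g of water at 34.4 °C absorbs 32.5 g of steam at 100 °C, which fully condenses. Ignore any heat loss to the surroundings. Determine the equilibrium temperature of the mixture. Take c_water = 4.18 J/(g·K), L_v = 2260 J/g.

T_f ≈ 55.9 °C

Sum of m c ΔT and latent-heat terms is zero:
latent heat released on condensation: 32.5·2260 = 73450; condensed water 100 °C→T: 135.85(T − 100); water warms: 886·4.18·(T − 34.4) = 3703.5(T − 34.4)
3839.3 T = 73450 + 13585 + 127400 = 214435
T ≈ 55.85 °C — below 100 °C, confirming all the steam condensed.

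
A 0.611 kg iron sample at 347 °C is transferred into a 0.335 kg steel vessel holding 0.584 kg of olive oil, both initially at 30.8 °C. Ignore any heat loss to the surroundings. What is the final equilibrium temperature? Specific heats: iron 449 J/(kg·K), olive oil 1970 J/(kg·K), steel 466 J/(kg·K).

T_f ≈ 85.7 °C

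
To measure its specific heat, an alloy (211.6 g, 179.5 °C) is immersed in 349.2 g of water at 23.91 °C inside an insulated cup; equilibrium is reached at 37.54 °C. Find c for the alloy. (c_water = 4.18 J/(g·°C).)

Heat lost by the alloy = heat gained by the water:
211.6×c×(179.5 − 37.54) = 349.2×4.18×(37.54 − 23.91)
30039 c = 19895  ⇒  c ≈ 0.6623 J/(g·°C)

c ≈ 0.662 J/(g·°C)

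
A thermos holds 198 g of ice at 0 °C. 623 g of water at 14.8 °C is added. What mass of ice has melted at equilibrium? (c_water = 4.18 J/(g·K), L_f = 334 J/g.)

m_melted ≈ 115 g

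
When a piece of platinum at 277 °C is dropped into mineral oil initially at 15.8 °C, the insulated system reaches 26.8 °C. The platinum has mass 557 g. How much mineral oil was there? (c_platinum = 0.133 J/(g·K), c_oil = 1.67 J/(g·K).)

Net heat exchanged in the isolated system is zero:
557·0.133·(26.8 − 277) + m·1.67·(26.8 − 15.8) = 0
18.37 m = 18535
m = 18535/18.37 ≈ 1009 g

m ≈ 1010 g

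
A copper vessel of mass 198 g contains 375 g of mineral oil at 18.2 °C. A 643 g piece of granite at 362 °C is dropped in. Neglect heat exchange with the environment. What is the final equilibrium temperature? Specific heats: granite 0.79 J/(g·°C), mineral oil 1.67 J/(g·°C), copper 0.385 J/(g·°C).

T_f ≈ 162.5 °C

Energy conservation, ΣQ = 0:
643·0.79·(T − 362) + 375·1.67·(T − 18.2) + 198·0.385·(T − 18.2) = 0
1210.5 T = 196670
T = 196670/1210.5 ≈ 162.48 °C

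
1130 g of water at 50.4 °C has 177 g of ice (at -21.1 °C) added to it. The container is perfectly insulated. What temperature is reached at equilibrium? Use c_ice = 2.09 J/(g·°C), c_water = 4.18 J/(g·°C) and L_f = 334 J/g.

Energy conservation, ΣQ = 0:
ice -21.1→0 °C: 177·2.09·21.1 = 7805.5; latent heat to melt: 177·334 = 59118; warm the meltwater: 739.86 T; water cools: 1130·4.18·(T − 50.4) = 4723.4(T − 50.4)
5463.3 T = 238059 − 66924 = 171136
T ≈ 31.32 °C. Since T > 0 °C, the all-ice-melts assumption holds.

T_f ≈ 31.3 °C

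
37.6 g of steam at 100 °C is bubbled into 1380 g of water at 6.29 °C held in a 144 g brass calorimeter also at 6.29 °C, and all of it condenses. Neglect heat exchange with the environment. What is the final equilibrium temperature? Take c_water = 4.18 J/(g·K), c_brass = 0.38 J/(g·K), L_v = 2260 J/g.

T_f ≈ 23.0 °C

Net heat exchanged in the isolated system is zero:
steam→water at 100 °C releases m L_v = 37.6·2260 = 84976
  condensed water 100 °C→T: 157.17(T − 100)
  original water: 5768.4(T − 6.29)
  brass cup: 144·0.38·(T − 6.29) = 54.72(T − 6.29)
5980.3 T = 84976 + 15717 + 36627 = 137320
T ≈ 22.96 °C — below 100 °C, confirming all the steam condensed.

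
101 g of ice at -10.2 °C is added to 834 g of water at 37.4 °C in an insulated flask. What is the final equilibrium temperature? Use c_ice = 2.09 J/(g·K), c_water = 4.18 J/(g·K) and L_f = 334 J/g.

T_f ≈ 24.2 °C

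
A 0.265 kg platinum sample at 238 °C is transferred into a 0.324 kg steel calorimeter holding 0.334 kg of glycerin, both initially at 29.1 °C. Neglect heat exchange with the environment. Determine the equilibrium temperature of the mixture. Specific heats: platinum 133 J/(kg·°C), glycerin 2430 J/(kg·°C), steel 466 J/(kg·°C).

Energy conservation, ΣQ = 0:
0.265×133×(T − 238) + 0.334×2430×(T − 29.1) + 0.324×466×(T − 29.1) = 0
35.25(T − 238) + 811.62(T − 29.1) + 150.98(T − 29.1) = 0
(35.25 + 811.62 + 150.98) T = 35.25×238 + 811.62×29.1 + 150.98×29.1
T = 36400 / 997.85 = 36.5 °C

T_f ≈ 36.5 °C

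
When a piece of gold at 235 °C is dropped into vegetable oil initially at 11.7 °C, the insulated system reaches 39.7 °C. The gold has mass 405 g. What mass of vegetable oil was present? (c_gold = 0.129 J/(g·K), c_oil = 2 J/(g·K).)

m ≈ 182 g

Heat lost by the gold = heat gained by the oil:
405·0.129·(235 − 39.7) = m·2·(39.7 − 11.7)
56 m = 10203  ⇒  m ≈ 182.2 g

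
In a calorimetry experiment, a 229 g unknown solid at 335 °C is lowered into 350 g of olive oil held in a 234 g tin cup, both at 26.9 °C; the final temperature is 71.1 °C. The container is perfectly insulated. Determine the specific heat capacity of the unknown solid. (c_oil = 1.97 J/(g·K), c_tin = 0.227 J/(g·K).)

Heat gained plus heat lost sum to zero:
229·c·(71.1 − 335) + 350·1.97·(71.1 − 26.9) + 234·0.227·(71.1 − 26.9) = 0
-60433 c = -32824
c = -32824/-60433 ≈ 0.5431 J/(g·K)

c ≈ 0.543 J/(g·K)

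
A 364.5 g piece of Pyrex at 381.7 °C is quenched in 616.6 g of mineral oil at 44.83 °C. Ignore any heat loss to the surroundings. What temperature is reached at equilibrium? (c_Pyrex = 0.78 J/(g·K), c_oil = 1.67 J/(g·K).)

With ΣQ=0 the equilibrium temperature is the m·c-weighted mean:
T_f = (284.31·381.7 + 1029.7·44.83) / (284.31 + 1029.7)
    = 154684 / 1314 ≈ 117.72 °C

T_f ≈ 117.7 °C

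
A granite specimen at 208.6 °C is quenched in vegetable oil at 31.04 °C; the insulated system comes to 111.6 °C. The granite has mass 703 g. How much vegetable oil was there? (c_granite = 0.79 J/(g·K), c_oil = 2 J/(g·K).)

Energy conservation, ΣQ = 0:
703×0.79×(111.6 − 208.6) + m×2×(111.6 − 31.04) = 0
161.12 m = 53871
m = 53871/161.12 ≈ 334.4 g

m ≈ 334 g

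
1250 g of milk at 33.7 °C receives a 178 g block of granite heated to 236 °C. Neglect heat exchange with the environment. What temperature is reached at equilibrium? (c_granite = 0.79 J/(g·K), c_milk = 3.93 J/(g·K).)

T_f ≈ 39.3 °C

Energy conservation, ΣQ = 0:
178·0.79·(T − 236) + 1250·3.93·(T − 33.7) = 0
140.62(T − 236) + 4912.5(T − 33.7) = 0
5053.1 T = 198738
T = 198738 / 5053.1 = 39.3 °C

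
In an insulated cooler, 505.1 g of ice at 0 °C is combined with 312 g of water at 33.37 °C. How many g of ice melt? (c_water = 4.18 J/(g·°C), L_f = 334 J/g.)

Heat available from the water dropping to 0 °C: 312·4.18·33.37 = 43520 J.
To melt every bit of ice: 505.1·334 = 168703 J.
43520 J < 168703 J, so only part of the ice melts and the system sits at 0 °C.
Mass melted = 43520/334 ≈ 130.3 g.

m_melted ≈ 130 g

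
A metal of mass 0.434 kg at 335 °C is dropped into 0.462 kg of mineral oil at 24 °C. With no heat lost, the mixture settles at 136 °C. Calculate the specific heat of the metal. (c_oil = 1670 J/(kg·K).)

Heat lost by the metal = heat gained by the oil:
0.434·c·(335 − 136) = 0.462·1670·(136 − 24)
86.37 c = 86412  ⇒  c ≈ 1001 J/(kg·K)

c ≈ 1000 J/(kg·K)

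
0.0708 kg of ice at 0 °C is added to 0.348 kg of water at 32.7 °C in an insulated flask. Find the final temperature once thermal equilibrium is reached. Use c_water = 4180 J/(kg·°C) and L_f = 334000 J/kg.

Setting the total heat transfer to zero:
latent heat to melt: 0.0708·334000 = 23647
  meltwater 0→T: 0.0708·4180·T = 295.94 T
  water cools: 0.348·4180·(T − 32.7) = 1454.6(T − 32.7)
1750.6 T = 47567 − 23647 = 23920
T ≈ 13.66 °C (positive, so assuming full melt was valid).

T_f ≈ 13.7 °C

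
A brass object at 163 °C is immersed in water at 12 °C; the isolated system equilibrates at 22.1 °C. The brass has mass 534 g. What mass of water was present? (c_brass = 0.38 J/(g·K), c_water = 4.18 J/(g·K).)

m ≈ 677 g

|Q_brass| = |Q_water|:
534×0.38×(163 − 22.1) = m×4.18×(22.1 − 12)
42.22 m = 28591  ⇒  m ≈ 677.2 g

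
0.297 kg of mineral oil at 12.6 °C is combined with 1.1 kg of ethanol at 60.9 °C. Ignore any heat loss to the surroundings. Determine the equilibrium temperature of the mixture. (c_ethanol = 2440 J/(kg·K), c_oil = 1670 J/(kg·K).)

Set heat shed by the hot body equal to heat absorbed by the cold body:
1.1·2440·(60.9 − T) = 0.297·1670·(T − 12.6)
2684(60.9 − T) = 495.99(T − 12.6)
3180 T = 169705  ⇒  T ≈ 53.37 °C

T_f ≈ 53.4 °C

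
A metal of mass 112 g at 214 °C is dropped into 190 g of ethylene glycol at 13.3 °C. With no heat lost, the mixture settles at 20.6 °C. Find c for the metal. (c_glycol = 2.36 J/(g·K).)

c ≈ 0.151 J/(g·K)

Setting the total heat transfer to zero:
112·c·(20.6 − 214) + 190·2.36·(20.6 − 13.3) = 0
-21661 c = -3273.3
c = -3273.3/-21661 ≈ 0.1511 J/(g·K)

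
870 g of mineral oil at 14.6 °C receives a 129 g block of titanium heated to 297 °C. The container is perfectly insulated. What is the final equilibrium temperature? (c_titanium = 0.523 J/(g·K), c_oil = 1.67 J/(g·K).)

T_f ≈ 27.1 °C

Heat lost by the titanium equals heat gained by the oil:
129*0.523*(297 − T) = 870*1.67*(T − 14.6)
67.47(297 − T) = 1452.9(T − 14.6)
1520.4 T = 41250  ⇒  T ≈ 27.13 °C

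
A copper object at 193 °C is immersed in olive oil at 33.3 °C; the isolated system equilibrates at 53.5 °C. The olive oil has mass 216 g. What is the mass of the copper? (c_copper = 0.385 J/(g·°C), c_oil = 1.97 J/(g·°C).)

Let T be the final temperature. ΣQ_i = 0:
m·0.385·(53.5 − 193) + 216·1.97·(53.5 − 33.3) = 0
-53.71 m = -8595.5
m = -8595.5/-53.71 ≈ 160 g

m ≈ 160 g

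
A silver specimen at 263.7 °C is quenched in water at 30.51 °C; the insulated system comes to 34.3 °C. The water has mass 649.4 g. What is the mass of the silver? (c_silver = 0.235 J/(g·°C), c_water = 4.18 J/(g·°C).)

m ≈ 191 g

Heat gained plus heat lost sum to zero:
m×0.235×(34.3 − 263.7) + 649.4×4.18×(34.3 − 30.51) = 0
-53.91 m = -10288
m = -10288/-53.91 ≈ 190.8 g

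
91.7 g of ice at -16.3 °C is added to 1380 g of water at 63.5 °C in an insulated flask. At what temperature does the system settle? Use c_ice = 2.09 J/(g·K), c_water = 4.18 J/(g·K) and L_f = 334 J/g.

T_f ≈ 54.1 °C

Sum of m c ΔT and latent-heat terms is zero:
ice -16.3→0 °C: 91.7·2.09·16.3 = 3123.9; latent heat to melt: 91.7·334 = 30628; warm the meltwater: 383.31 T; water cools: 1380·4.18·(T − 63.5) = 5768.4(T − 63.5)
6151.7 T = 366293 − 33752 = 332542
T ≈ 54.06 °C (positive, so assuming full melt was valid).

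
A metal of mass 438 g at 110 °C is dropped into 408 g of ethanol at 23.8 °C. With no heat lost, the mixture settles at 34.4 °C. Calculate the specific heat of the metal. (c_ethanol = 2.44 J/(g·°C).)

Heat lost by the metal = heat gained by the ethanol:
438·c·(110 − 34.4) = 408·2.44·(34.4 − 23.8)
33113 c = 10553  ⇒  c ≈ 0.3187 J/(g·°C)

c ≈ 0.319 J/(g·°C)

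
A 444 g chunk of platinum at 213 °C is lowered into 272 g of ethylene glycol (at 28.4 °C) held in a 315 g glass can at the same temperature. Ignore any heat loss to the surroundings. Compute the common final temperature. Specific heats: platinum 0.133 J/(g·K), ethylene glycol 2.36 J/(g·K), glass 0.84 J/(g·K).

Heat gained plus heat lost sum to zero:
444·0.133·(T − 213) + 272·2.36·(T − 28.4) + 315·0.84·(T − 28.4) = 0
59.05(T − 213) + 641.92(T − 28.4) + 264.6(T − 28.4) = 0
(59.05 + 641.92 + 264.6) T = 59.05·213 + 641.92·28.4 + 264.6·28.4
T = 38323 / 965.57 = 39.7 °C

T_f ≈ 39.7 °C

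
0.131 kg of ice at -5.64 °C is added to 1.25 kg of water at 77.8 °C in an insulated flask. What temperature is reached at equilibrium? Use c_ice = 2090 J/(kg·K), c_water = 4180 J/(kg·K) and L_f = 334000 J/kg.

Net heat exchanged in the isolated system is zero:
warm ice to 0 °C: 0.131·2090·(0 − (-5.64)) = 1544.2
  fusion: m_ice L_f = 0.131·334000 = 43754
  meltwater 0→T: 0.131·4180·T = 547.58 T
  water: 5225(T − 77.8)
5772.6 T = 406505 − 45298 = 361207
T ≈ 62.57 °C — above 0 °C, consistent with complete melting.

T_f ≈ 62.6 °C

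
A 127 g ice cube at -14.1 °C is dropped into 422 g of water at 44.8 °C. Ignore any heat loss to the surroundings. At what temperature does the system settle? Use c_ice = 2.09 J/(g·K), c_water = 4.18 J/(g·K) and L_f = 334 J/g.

T_f ≈ 14.3 °C

Energy balance with sensible and latent terms:
warm ice to 0 °C: 127×2.09×(0 − (-14.1)) = 3742.6
  latent heat to melt: 127×334 = 42418
  meltwater 0→T: 127×4.18×T = 530.86 T
  water: 1764(T − 44.8)
2294.8 T = 79025 − 46161 = 32865
T ≈ 14.32 °C — above 0 °C, consistent with complete melting.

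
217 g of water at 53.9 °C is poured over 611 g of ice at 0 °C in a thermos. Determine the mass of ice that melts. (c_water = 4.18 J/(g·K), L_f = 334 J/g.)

Cooling the water to 0 °C releases 217×4.18×53.9 = 48891 J.
Melting all 611 g of ice would need 611×334 = 204074 J.
Since 48891 < 204074 J, not all the ice melts; equilibrium is at 0 °C.
m_melt = 48891 / L_f = 146.4 g.

m_melted ≈ 146 g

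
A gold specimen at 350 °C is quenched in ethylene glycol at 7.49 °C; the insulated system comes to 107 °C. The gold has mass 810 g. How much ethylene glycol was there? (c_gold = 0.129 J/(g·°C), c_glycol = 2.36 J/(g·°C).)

m ≈ 108 g

Heat lost by the gold = heat gained by the glycol:
810×0.129×(350 − 107) = m×2.36×(107 − 7.49)
234.84 m = 25391  ⇒  m ≈ 108.1 g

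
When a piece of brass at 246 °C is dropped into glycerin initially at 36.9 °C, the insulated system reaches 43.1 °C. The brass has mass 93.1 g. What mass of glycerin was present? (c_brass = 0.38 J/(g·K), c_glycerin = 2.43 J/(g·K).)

m ≈ 476 g

Setting the total heat transfer to zero:
93.1×0.38×(43.1 − 246) + m×2.43×(43.1 − 36.9) = 0
15.07 m = 7178.2
m = 7178.2/15.07 ≈ 476.5 g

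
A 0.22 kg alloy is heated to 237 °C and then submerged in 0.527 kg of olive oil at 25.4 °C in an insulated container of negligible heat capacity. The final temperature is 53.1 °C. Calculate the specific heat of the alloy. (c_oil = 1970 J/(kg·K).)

c ≈ 711 J/(kg·K)

Energy conservation, ΣQ = 0:
0.22×c×(53.1 − 237) + 0.527×1970×(53.1 − 25.4) = 0
-40.46 c = -28758
c = -28758/-40.46 ≈ 710.8 J/(kg·K)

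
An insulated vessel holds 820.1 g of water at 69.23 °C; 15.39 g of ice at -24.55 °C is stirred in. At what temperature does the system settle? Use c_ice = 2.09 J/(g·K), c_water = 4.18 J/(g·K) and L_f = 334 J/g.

T_f ≈ 66.3 °C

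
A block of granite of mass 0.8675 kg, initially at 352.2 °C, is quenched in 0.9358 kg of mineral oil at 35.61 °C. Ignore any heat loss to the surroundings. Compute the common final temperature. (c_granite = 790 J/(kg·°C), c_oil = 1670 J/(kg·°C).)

T_f is the heat-capacity-weighted average of the initial temperatures:
T_f = (685.33*352.2 + 1562.8*35.61) / (685.33 + 1562.8)
    = 297022 / 2248.1 ≈ 132.12 °C

T_f ≈ 132.1 °C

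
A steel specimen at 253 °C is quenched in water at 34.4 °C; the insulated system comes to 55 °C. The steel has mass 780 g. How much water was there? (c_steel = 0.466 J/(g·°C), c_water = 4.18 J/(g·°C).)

m ≈ 836 g

Conservation of energy gives ΣQ = 0:
780·0.466·(55 − 253) + m·4.18·(55 − 34.4) = 0
86.11 m = 71969
m = 71969/86.11 ≈ 835.8 g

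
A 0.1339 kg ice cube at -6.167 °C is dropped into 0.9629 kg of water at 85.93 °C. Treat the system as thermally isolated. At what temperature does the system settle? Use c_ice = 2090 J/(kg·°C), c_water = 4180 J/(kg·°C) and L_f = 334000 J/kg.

T_f ≈ 65.3 °C

Heat gained plus heat lost sum to zero:
ice -6.167→0 °C: 0.1339·2090·6.167 = 1725.8; latent heat to melt: 0.1339·334000 = 44723; meltwater 0→T: 0.1339·4180·T = 559.7 T; water cools: 0.9629·4180·(T − 85.93) = 4024.9(T − 85.93)
4584.6 T = 345862 − 46448 = 299413
T ≈ 65.31 °C (positive, so assuming full melt was valid).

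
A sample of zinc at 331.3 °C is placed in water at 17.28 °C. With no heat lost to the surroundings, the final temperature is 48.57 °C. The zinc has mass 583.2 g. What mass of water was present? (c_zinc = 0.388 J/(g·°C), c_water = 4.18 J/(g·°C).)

m ≈ 489 g

Setting the total heat transfer to zero:
583.2×0.388×(48.57 − 331.3) + m×4.18×(48.57 − 17.28) = 0
130.79 m = 63977
m = 63977/130.79 ≈ 489.1 g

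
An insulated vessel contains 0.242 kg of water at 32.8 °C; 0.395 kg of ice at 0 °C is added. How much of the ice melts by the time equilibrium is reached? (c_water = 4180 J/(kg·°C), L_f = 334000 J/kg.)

m_melted ≈ 0.0993 kg

Water can give up m c ΔT = 0.242·4180·32.8 = 33179 J before reaching 0 °C.
To melt every bit of ice: 0.395·334000 = 131930 J.
That's not enough to melt it all — equilibrium is at 0 °C with ice remaining.
m_melt = 33179 / L_f = 0.09934 kg.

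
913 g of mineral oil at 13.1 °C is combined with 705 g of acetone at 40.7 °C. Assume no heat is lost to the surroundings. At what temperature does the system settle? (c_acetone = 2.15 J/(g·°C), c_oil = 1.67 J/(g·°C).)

T_f ≈ 26.9 °C

Heat gained plus heat lost sum to zero:
705·2.15·(T − 40.7) + 913·1.67·(T − 13.1) = 0
(1515.8 + 1524.7) T = 1515.8·40.7 + 1524.7·13.1
T = 81665/3040.5 ≈ 26.86 °C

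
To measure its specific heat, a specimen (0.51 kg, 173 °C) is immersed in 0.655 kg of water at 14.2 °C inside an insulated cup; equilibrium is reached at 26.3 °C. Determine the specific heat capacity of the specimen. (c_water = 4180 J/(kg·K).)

Heat lost by the specimen = heat gained by the water:
0.51·c·(173 − 26.3) = 0.655·4180·(26.3 − 14.2)
74.82 c = 33129  ⇒  c ≈ 442.8 J/(kg·K)

c ≈ 443 J/(kg·K)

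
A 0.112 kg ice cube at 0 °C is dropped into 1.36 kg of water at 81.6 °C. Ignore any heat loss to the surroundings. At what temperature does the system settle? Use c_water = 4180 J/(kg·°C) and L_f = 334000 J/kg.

Heat gained plus heat lost sum to zero:
latent heat to melt: 0.112·334000 = 37408; warm the meltwater: 468.16 T; water: 5684.8(T − 81.6)
6153 T = 463880 − 37408 = 426472
T ≈ 69.31 °C — above 0 °C, consistent with complete melting.

T_f ≈ 69.3 °C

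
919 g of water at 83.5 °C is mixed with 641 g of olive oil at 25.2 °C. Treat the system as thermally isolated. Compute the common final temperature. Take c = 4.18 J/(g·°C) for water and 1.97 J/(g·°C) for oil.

T_f ≈ 69.1 °C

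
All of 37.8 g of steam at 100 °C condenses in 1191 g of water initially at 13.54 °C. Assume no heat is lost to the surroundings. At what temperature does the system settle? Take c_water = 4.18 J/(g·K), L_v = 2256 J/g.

T_f ≈ 32.8 °C

Conservation of energy gives ΣQ = 0:
condense steam: −37.8·2256 = −85277
  condensate cools 100→T: 37.8·4.18·(T − 100) = 158(T − 100)
  water warms: 1191·4.18·(T − 13.54) = 4978.4(T − 13.54)
5136.4 T = 85277 + 15800 + 67407 = 168484
T ≈ 32.80 °C (< 100 °C, so full condensation is consistent).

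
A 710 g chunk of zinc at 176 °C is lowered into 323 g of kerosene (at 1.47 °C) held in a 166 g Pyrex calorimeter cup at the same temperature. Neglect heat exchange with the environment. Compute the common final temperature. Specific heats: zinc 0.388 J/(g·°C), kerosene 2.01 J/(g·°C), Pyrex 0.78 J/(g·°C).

Conservation of energy gives ΣQ = 0:
710×0.388×(T − 176) + 323×2.01×(T − 1.47) + 166×0.78×(T − 1.47) = 0
275.48(T − 176) + 649.23(T − 1.47) + 129.48(T − 1.47) = 0
(275.48 + 649.23 + 129.48) T = 275.48×176 + 649.23×1.47 + 129.48×1.47
T ≈ 47.08 °C

T_f ≈ 47.1 °C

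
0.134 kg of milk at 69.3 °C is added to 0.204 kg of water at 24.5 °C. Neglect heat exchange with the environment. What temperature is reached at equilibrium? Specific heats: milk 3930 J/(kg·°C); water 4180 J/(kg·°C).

T_f = Σ m_i c_i T_i / Σ m_i c_i:
T_f = (526.62×69.3 + 852.72×24.5) / (526.62 + 852.72)
    = 57386 / 1379.3 ≈ 41.60 °C

T_f ≈ 41.6 °C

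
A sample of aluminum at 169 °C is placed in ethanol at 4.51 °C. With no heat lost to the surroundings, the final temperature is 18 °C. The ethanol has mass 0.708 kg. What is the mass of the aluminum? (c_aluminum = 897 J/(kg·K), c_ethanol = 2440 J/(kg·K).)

m ≈ 0.172 kg

|Q_aluminum| = |Q_ethanol|:
m·897·(169 − 18) = 0.708·2440·(18 − 4.51)
135447 m = 23304  ⇒  m ≈ 0.1721 kg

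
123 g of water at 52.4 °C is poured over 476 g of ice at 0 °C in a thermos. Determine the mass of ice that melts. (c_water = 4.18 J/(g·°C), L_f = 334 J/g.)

m_melted ≈ 80.7 g

Cooling the water to 0 °C releases 123·4.18·52.4 = 26941 J.
Melting all 476 g of ice would need 476·334 = 158984 J.
26941 J < 158984 J, so only part of the ice melts and the system sits at 0 °C.
m_melt = 26941 / L_f = 80.66 g.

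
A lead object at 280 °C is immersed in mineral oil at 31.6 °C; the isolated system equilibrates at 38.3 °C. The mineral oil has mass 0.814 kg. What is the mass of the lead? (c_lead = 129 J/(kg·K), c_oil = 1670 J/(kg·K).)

m ≈ 0.292 kg

Heat lost by the lead = heat gained by the oil:
m·129·(280 − 38.3) = 0.814·1670·(38.3 − 31.6)
31179 m = 9107.8  ⇒  m ≈ 0.2921 kg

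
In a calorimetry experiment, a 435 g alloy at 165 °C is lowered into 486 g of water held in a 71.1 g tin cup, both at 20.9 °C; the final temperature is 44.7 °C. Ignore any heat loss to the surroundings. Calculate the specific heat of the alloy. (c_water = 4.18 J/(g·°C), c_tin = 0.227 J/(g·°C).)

Let T be the final temperature. ΣQ_i = 0:
435×c×(44.7 − 165) + 486×4.18×(44.7 − 20.9) + 71.1×0.227×(44.7 − 20.9) = 0
-52330 c = -48733
c = -48733/-52330 ≈ 0.9313 J/(g·°C)

c ≈ 0.931 J/(g·°C)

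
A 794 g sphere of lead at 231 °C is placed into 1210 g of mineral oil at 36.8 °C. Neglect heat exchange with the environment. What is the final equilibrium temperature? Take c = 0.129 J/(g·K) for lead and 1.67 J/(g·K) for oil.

T_f ≈ 46.2 °C

Heat gained plus heat lost sum to zero:
794×0.129×(T − 231) + 1210×1.67×(T − 36.8) = 0
2123.1 T = 98022
T = 98022 / 2123.1 = 46.2 °C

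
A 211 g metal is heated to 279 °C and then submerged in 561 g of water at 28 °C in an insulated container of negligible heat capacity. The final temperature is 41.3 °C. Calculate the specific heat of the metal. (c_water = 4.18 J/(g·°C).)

c ≈ 0.622 J/(g·°C)

Taking heat into each body as positive, Σ m c ΔT = 0:
211·c·(41.3 − 279) + 561·4.18·(41.3 − 28) = 0
-50155 c = -31188
c = -31188/-50155 ≈ 0.6218 J/(g·°C)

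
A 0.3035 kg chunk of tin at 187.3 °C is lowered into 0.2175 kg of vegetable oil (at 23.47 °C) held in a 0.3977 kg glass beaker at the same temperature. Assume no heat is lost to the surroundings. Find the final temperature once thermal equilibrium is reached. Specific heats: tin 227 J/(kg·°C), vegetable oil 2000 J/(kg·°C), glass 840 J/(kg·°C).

T_f ≈ 36.9 °C

Taking heat into each body as positive, Σ m c ΔT = 0:
0.3035·227·(T − 187.3) + 0.2175·2000·(T − 23.47) + 0.3977·840·(T − 23.47) = 0
68.89(T − 187.3) + 435(T − 23.47) + 334.07(T − 23.47) = 0
837.96 T = 30954
T = 30954 / 837.96 = 36.9 °C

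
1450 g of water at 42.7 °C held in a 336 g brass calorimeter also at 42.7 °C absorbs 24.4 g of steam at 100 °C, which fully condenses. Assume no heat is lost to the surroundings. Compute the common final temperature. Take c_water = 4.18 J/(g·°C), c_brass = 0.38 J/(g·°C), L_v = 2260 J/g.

T_f ≈ 52.4 °C

Heat gained plus heat lost sum to zero:
steam→water at 100 °C releases m L_v = 24.4×2260 = 55144; condensate cools 100→T: 24.4×4.18×(T − 100) = 101.99(T − 100); original water: 6061(T − 42.7); cup: 127.68(T − 42.7)
6290.7 T = 55144 + 10199 + 264257 = 329600
T ≈ 52.40 °C — below 100 °C, confirming all the steam condensed.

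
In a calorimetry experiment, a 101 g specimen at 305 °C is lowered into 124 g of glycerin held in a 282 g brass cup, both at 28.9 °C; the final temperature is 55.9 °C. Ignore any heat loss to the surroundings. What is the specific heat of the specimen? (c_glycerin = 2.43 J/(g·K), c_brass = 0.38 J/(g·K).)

c ≈ 0.438 J/(g·K)

Net heat exchanged in the isolated system is zero:
101×c×(55.9 − 305) + 124×2.43×(55.9 − 28.9) + 282×0.38×(55.9 − 28.9) = 0
-25159 c = -11029
c = -11029/-25159 ≈ 0.4384 J/(g·K)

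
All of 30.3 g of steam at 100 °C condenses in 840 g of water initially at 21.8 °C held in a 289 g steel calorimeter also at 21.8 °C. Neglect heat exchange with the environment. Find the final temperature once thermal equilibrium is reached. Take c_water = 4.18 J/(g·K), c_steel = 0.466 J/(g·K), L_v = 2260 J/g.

T_f ≈ 42.6 °C

Heat gained plus heat lost sum to zero:
latent heat released on condensation: 30.3×2260 = 68478
  condensed water 100 °C→T: 126.65(T − 100)
  water warms: 840×4.18×(T − 21.8) = 3511.2(T − 21.8)
  cup: 134.67(T − 21.8)
3772.5 T = 68478 + 12665 + 79480 = 160623
T ≈ 42.58 °C — below 100 °C, confirming all the steam condensed.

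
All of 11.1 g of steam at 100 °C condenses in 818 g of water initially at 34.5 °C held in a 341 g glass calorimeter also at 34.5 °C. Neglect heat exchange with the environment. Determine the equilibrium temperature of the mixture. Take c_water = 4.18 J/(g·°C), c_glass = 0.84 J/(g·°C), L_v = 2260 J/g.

Net heat exchanged in the isolated system is zero:
steam→water at 100 °C releases m L_v = 11.1×2260 = 25086; condensed water 100 °C→T: 46.4(T − 100); original water: 3419.2(T − 34.5); cup: 286.44(T − 34.5)
3752.1 T = 25086 + 4639.8 + 127846 = 157572
T ≈ 42.00 °C, under the boiling point, so the assumption holds.

T_f ≈ 42.0 °C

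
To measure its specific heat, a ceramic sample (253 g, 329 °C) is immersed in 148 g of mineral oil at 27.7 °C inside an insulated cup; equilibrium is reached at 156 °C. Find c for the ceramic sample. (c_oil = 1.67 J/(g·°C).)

Taking heat into each body as positive, Σ m c ΔT = 0:
253·c·(156 − 329) + 148·1.67·(156 − 27.7) = 0
-43769 c = -31711
c = -31711/-43769 ≈ 0.7245 J/(g·°C)

c ≈ 0.724 J/(g·°C)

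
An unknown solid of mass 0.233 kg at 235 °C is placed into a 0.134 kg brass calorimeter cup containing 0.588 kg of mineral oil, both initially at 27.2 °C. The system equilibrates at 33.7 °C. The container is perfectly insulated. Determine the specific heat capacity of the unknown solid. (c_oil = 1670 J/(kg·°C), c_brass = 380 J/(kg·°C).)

c ≈ 143 J/(kg·°C)

Taking heat into each body as positive, Σ m c ΔT = 0:
0.233·c·(33.7 − 235) + 0.588·1670·(33.7 − 27.2) + 0.134·380·(33.7 − 27.2) = 0
-46.9 c = -6713.7
c = -6713.7/-46.9 ≈ 143.1 J/(kg·°C)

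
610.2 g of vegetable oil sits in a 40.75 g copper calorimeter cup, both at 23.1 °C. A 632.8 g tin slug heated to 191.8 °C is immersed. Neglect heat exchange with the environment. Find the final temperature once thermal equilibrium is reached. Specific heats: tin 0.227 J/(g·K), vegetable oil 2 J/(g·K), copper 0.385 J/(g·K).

T_f is the heat-capacity-weighted average of the initial temperatures:
T_f = (143.65×191.8 + 1220.4×23.1 + 15.69×23.1) / (143.65 + 1220.4 + 15.69)
    = 56105 / 1379.7 ≈ 40.66 °C

T_f ≈ 40.7 °C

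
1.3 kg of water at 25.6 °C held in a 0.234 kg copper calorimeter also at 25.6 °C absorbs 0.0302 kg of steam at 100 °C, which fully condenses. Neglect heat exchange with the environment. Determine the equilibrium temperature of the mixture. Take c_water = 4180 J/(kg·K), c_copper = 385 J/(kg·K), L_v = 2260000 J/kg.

Sum of m c ΔT and latent-heat terms is zero:
latent heat released on condensation: 0.0302·2260000 = 68252; condensate cools 100→T: 0.0302·4180·(T − 100) = 126.24(T − 100); water warms: 1.3·4180·(T − 25.6) = 5434(T − 25.6); copper cup: 0.234·385·(T − 25.6) = 90.09(T − 25.6)
5650.3 T = 68252 + 12624 + 141417 = 222292
T ≈ 39.34 °C, under the boiling point, so the assumption holds.

T_f ≈ 39.3 °C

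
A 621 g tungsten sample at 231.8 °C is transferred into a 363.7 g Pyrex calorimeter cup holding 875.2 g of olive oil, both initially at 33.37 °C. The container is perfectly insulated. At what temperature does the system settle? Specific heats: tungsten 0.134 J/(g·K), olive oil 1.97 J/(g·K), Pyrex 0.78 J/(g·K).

T_f ≈ 41.3 °C

Setting the total heat transfer to zero:
621×0.134×(T − 231.8) + 875.2×1.97×(T − 33.37) + 363.7×0.78×(T − 33.37) = 0
83.21(T − 231.8) + 1724.1(T − 33.37) + 283.69(T − 33.37) = 0
2091 T = 86290
T = 86290 / 2091 = 41.3 °C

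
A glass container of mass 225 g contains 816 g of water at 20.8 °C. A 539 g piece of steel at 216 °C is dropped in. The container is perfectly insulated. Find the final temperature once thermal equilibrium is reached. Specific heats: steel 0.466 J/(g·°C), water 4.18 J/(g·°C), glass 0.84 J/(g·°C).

T_f is the heat-capacity-weighted average of the initial temperatures:
T_f = (251.17*216 + 3410.9*20.8 + 189*20.8) / (251.17 + 3410.9 + 189)
    = 129131 / 3851.1 ≈ 33.53 °C

T_f ≈ 33.5 °C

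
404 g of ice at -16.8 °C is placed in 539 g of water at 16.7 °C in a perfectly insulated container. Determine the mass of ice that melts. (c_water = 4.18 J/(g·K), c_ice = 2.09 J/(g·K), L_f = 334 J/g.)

m_melted ≈ 70.2 g

Cooling the water to 0 °C releases 539×4.18×16.7 = 37625 J.
Of that, 404×2.09×16.8 = 14185 J goes to bring the ice to 0 °C, leaving 23440 J.
Fully melting the ice requires m_ice L_f = 404×334 = 134936 J.
Since 23440 < 134936 J, not all the ice melts; equilibrium is at 0 °C.
Mass melted = 23440/334 ≈ 70.18 g.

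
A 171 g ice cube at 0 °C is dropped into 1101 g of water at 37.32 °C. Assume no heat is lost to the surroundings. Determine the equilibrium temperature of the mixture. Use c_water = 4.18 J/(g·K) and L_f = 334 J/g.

Taking heat into each body as positive, Σ m c ΔT = 0:
fusion: m_ice L_f = 171·334 = 57114; warm the meltwater: 714.78 T; water: 4602.2(T − 37.32)
5317 T = 171753 − 57114 = 114639
T ≈ 21.56 °C. Since T > 0 °C, the all-ice-melts assumption holds.

T_f ≈ 21.6 °C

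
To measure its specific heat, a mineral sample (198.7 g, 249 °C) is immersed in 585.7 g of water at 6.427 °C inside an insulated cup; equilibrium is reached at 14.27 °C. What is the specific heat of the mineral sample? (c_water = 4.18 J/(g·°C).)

c ≈ 0.412 J/(g·°C)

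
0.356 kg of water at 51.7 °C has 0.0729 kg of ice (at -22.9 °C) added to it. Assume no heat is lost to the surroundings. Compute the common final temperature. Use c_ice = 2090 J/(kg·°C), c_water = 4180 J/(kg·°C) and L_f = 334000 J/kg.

T_f ≈ 27.4 °C

Setting the total heat transfer to zero:
warm ice to 0 °C: 0.0729×2090×(0 − (-22.9)) = 3489.1
  latent heat to melt: 0.0729×334000 = 24349
  warm the meltwater: 304.72 T
  water: 1488.1(T − 51.7)
1792.8 T = 76934 − 27838 = 49096
T ≈ 27.39 °C (positive, so assuming full melt was valid).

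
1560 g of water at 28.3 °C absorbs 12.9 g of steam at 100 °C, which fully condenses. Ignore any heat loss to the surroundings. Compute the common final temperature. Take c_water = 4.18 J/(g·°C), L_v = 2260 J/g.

T_f ≈ 33.3 °C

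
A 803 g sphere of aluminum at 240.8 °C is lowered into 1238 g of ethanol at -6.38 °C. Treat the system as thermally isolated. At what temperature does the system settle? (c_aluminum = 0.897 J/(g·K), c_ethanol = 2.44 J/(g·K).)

T_f ≈ 41.2 °C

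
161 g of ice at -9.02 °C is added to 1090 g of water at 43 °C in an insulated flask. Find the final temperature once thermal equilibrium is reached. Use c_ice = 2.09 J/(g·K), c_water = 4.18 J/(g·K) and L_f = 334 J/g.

T_f ≈ 26.6 °C

Let T be the final temperature. ΣQ_i = 0:
warm ice to 0 °C: 161·2.09·(0 − (-9.02)) = 3035.1; fusion: m_ice L_f = 161·334 = 53774; meltwater 0→T: 161·4.18·T = 672.98 T; water cools: 1090·4.18·(T − 43) = 4556.2(T − 43)
5229.2 T = 195917 − 56809 = 139107
T ≈ 26.60 °C — above 0 °C, consistent with complete melting.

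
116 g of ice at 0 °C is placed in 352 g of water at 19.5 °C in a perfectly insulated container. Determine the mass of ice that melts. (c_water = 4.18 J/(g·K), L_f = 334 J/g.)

m_melted ≈ 85.9 g

Water can give up m c ΔT = 352·4.18·19.5 = 28692 J before reaching 0 °C.
Fully melting the ice requires m_ice L_f = 116·334 = 38744 J.
Since 28692 < 38744 J, not all the ice melts; equilibrium is at 0 °C.
Mass melted = 28692/334 ≈ 85.9 g.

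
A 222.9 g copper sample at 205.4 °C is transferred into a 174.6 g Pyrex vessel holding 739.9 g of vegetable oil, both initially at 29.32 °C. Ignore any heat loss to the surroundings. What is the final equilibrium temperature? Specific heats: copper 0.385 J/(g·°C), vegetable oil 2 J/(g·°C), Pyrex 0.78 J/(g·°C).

T_f ≈ 38.2 °C

Let T be the final temperature. ΣQ_i = 0:
222.9·0.385·(T − 205.4) + 739.9·2·(T − 29.32) + 174.6·0.78·(T − 29.32) = 0
1701.8 T = 65007
T ≈ 38.20 °C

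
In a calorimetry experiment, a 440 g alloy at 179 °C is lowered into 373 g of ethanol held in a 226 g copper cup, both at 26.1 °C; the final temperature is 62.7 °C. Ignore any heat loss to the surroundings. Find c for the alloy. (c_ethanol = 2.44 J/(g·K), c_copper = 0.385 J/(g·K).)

c ≈ 0.713 J/(g·K)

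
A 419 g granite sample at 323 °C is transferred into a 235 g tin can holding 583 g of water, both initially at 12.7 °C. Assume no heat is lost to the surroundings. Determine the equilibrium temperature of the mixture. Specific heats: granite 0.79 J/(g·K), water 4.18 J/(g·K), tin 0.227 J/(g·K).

Setting the total heat transfer to zero:
419·0.79·(T − 323) + 583·4.18·(T − 12.7) + 235·0.227·(T − 12.7) = 0
331.01(T − 323) + 2436.9(T − 12.7) + 53.34(T − 12.7) = 0
2821.3 T = 138543
T = 138543/2821.3 ≈ 49.11 °C

T_f ≈ 49.1 °C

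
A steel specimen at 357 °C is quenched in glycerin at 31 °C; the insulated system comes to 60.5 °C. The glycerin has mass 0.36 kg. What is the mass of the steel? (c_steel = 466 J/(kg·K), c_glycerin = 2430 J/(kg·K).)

Let T be the final temperature. ΣQ_i = 0:
m·466·(60.5 − 357) + 0.36·2430·(60.5 − 31) = 0
-138169 m = -25807
m = -25807/-138169 ≈ 0.1868 kg

m ≈ 0.187 kg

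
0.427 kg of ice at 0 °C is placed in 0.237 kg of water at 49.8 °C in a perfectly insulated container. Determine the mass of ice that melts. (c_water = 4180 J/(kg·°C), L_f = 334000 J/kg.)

m_melted ≈ 0.148 kg

Cooling the water to 0 °C releases 0.237·4180·49.8 = 49335 J.
Fully melting the ice requires m_ice L_f = 0.427·334000 = 142618 J.
49335 J < 142618 J, so only part of the ice melts and the system sits at 0 °C.
m_melted·334000 = 49335  ⇒  m_melted ≈ 0.1477 kg.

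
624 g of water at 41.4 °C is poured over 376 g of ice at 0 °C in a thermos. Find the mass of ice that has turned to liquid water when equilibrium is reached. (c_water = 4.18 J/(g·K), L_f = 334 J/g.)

Cooling the water to 0 °C releases 624·4.18·41.4 = 107984 J.
Fully melting the ice requires m_ice L_f = 376·334 = 125584 J.
Since 107984 < 125584 J, not all the ice melts; equilibrium is at 0 °C.
m_melt = 107984 / L_f = 323.3 g.

m_melted ≈ 323 g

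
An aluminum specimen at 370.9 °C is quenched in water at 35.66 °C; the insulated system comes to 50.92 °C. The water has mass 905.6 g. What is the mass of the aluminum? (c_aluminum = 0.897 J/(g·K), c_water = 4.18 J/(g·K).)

|Q_aluminum| = |Q_water|:
m×0.897×(370.9 − 50.92) = 905.6×4.18×(50.92 − 35.66)
287.02 m = 57765  ⇒  m ≈ 201.3 g

m ≈ 201 g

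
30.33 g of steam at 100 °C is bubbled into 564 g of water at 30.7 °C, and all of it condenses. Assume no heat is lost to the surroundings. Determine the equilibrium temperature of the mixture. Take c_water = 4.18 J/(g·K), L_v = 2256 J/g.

Taking heat into each body as positive, Σ m c ΔT = 0:
condense steam: −30.33·2256 = −68424
  condensed water 100 °C→T: 126.78(T − 100)
  water warms: 564·4.18·(T − 30.7) = 2357.5(T − 30.7)
2484.3 T = 68424 + 12678 + 72376 = 153478
T ≈ 61.78 °C, under the boiling point, so the assumption holds.

T_f ≈ 61.8 °C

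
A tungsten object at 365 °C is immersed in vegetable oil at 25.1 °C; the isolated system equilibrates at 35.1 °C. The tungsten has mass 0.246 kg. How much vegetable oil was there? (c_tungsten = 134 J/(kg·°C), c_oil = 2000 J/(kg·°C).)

Heat lost by the tungsten = heat gained by the oil:
0.246·134·(365 − 35.1) = m·2000·(35.1 − 25.1)
20000 m = 10875  ⇒  m ≈ 0.5437 kg

m ≈ 0.544 kg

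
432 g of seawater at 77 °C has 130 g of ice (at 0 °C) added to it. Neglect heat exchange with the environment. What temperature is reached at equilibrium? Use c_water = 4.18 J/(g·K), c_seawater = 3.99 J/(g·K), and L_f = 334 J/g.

Energy conservation, ΣQ = 0:
fusion: m_ice L_f = 130·334 = 43420; warm the meltwater: 543.4 T; seawater: 1723.7(T − 77)
2267.1 T = 132723 − 43420 = 89303
T ≈ 39.39 °C — above 0 °C, consistent with complete melting.

T_f ≈ 39.4 °C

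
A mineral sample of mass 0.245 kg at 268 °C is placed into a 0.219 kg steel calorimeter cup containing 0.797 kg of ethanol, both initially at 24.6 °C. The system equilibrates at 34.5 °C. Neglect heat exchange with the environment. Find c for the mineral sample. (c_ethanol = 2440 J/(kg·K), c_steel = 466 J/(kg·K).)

c ≈ 354 J/(kg·K)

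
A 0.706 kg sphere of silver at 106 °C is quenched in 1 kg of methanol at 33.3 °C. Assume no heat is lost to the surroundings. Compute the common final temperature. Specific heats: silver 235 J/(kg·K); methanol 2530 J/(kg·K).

T_f ≈ 37.8 °C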